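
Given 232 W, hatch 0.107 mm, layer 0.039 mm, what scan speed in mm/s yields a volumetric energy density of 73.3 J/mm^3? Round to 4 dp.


v = 232 / (73.3*0.107*0.039) = 758.4651 mm/s


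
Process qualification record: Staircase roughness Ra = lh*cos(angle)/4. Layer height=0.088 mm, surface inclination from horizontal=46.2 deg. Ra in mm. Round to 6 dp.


Ra = 0.088 * cos(46.2) / 4 = 0.015227 mm


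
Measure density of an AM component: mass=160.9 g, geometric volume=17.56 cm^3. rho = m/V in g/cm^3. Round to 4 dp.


rho = 160.9 / 17.56 = 9.1629 g/cm^3


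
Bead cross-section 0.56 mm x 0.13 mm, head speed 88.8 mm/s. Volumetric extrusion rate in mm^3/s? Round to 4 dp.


Rate = 0.56 * 0.13 * 88.8 = 6.4646 mm^3/s


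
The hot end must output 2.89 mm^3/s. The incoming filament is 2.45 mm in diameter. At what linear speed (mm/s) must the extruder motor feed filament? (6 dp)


A = pi*(2.45/2)^2 = 4.714352
v = 2.89 / 4.714352 = 0.613022 mm/s


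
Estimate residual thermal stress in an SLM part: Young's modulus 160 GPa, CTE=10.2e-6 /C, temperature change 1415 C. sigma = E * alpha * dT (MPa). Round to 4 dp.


sigma = 160*1000 * 10.2e-6 * 1415 = 2309.28 MPa


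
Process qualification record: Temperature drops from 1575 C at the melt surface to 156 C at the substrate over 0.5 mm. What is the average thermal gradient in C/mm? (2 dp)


G = (1575-156)/0.5 = 2838.0 C/mm


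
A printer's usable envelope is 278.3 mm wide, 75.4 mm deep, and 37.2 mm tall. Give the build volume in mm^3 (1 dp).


V = 278.3 * 75.4 * 37.2 = 780598.1 mm^3


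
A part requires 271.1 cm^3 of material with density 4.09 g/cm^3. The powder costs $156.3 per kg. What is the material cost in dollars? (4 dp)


Mass = 271.1*4.09/1000 = 1.108799 kg
Cost = 1.108799 * 156.3 = 173.3053 $


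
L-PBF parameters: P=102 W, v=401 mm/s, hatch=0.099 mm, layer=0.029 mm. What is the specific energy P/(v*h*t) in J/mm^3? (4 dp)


Build rate = 401 * 0.099 * 0.029 = 1.151271 mm^3/s
SE = 102 / 1.151271 = 88.5977 J/mm^3


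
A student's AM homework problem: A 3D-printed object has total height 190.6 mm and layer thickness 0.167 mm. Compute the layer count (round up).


Layers = ceil(190.6/0.167) = 1142


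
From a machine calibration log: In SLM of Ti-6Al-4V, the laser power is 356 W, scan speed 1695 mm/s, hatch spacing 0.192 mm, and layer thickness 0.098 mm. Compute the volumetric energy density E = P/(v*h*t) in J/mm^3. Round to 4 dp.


E = 356 / (1695*0.192*0.098) = 11.1623 J/mm^3


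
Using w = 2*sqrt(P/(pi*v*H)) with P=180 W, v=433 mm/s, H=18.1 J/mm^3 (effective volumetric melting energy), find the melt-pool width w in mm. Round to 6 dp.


w = 2*sqrt(180/(pi*433*18.1)) = 0.171005 mm


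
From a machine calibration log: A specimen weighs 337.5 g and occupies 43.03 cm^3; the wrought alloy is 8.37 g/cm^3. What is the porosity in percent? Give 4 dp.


rho_part = 337.5 / 43.03 = 7.84336509 g/cm^3
Porosity = (1 - 7.84336509/8.37)*100 = 6.2919 %


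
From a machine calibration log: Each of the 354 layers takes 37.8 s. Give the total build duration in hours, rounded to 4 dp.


t = 354 * 37.8 / 3600 = 3.717 hrs


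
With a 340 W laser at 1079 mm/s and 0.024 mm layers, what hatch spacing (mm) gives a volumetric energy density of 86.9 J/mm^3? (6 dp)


h = 340 / (86.9*1079*0.024) = 0.151087 mm


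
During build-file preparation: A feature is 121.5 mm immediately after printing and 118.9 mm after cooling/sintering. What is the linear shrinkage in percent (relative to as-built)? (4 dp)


Shrinkage = ((121.5-118.9)/121.5)*100 = 2.1399 %


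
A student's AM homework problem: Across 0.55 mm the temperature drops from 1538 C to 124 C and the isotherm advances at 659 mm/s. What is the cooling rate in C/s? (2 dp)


G = (1538-124)/0.55 = 2570.90909091 C/mm
CR = 2570.90909091 * 659 = 1694229.09 C/s


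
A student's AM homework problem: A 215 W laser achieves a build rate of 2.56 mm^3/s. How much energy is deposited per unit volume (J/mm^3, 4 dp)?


SE = 215 / 2.56 = 83.9844 J/mm^3


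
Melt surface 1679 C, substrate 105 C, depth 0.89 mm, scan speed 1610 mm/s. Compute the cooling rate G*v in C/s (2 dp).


G = (1679-105)/0.89 = 1768.53932584 C/mm
CR = 1768.53932584 * 1610 = 2847348.31 C/s


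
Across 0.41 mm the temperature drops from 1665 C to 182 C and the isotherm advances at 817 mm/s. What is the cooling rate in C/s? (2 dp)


G = (1665-182)/0.41 = 3617.07317073 C/mm
CR = 3617.07317073 * 817 = 2955148.78 C/s


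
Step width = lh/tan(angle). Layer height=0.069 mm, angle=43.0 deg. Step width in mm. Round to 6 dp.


step = 0.069 / tan(43.0) = 0.073993 mm


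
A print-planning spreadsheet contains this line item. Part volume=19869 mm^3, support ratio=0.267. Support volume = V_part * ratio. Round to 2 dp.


V_support = 19869 * 0.267 = 5305.02 mm^3


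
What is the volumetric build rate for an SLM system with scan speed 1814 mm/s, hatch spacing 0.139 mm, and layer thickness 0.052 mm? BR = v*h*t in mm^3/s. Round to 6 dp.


Rate = 1814 * 0.139 * 0.052 = 13.111592 mm^3/s


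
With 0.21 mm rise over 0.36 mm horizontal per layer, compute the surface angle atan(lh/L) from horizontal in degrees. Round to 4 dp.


angle = atan(0.21/0.36) = 30.2564 degrees


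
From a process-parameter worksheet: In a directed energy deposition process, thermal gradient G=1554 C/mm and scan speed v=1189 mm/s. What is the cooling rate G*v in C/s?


CR = 1554 * 1189 = 1847706 C/s


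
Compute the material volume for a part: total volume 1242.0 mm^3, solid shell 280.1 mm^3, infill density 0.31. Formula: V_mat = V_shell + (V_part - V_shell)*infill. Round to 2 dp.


V_infill = (1242.0 - 280.1) * 0.31 = 298.19
V_total = 280.1 + 298.19 = 578.29 mm^3


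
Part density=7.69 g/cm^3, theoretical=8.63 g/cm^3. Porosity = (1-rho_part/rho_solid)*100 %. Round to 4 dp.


Porosity = (1-7.69/8.63)*100 = 10.8922 %


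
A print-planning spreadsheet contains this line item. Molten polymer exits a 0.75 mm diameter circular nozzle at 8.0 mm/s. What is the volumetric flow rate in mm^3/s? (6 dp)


A = pi*(0.75/2)^2 = 0.44178647 mm^2
Q = 0.44178647 * 8.0 = 3.534292 mm^3/s


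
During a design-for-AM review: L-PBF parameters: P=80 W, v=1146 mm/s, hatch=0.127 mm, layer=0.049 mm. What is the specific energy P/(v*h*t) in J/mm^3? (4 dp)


Build rate = 1146 * 0.127 * 0.049 = 7.131558 mm^3/s
SE = 80 / 7.131558 = 11.2177 J/mm^3


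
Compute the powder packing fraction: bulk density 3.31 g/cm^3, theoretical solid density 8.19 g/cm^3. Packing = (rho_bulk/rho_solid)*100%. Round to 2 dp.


Packing = (3.31/8.19)*100 = 40.42 %


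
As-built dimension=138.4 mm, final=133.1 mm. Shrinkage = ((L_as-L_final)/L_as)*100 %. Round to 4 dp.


Shrinkage = ((138.4-133.1)/138.4)*100 = 3.8295 %


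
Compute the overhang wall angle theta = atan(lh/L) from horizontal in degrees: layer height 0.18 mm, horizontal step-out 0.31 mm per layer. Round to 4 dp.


angle = atan(0.18/0.31) = 30.1414 degrees


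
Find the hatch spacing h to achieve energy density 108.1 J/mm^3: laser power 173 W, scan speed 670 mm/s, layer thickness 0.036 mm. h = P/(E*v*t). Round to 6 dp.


h = 173 / (108.1*670*0.036) = 0.06635 mm


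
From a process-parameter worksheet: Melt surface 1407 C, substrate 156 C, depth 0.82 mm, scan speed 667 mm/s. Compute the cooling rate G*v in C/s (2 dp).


G = (1407-156)/0.82 = 1525.6097561 C/mm
CR = 1525.6097561 * 667 = 1017581.71 C/s


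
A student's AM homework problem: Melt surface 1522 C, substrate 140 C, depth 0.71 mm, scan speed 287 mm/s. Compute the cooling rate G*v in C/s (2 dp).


G = (1522-140)/0.71 = 1946.47887324 C/mm
CR = 1946.47887324 * 287 = 558639.44 C/s


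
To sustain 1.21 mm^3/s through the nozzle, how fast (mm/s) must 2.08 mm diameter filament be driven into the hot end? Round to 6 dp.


A = pi*(2.08/2)^2 = 3.397947
v = 1.21 / 3.397947 = 0.356097 mm/s


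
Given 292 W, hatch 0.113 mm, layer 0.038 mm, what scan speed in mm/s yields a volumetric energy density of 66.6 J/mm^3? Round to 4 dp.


v = 292 / (66.6*0.113*0.038) = 1021.049 mm/s


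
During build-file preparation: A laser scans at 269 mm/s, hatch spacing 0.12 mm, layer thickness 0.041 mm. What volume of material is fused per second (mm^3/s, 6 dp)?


Rate = 269 * 0.12 * 0.041 = 1.32348 mm^3/s


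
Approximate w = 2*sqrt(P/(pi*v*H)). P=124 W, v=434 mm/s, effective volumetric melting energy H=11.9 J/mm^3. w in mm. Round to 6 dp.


w = 2*sqrt(124/(pi*434*11.9)) = 0.174843 mm


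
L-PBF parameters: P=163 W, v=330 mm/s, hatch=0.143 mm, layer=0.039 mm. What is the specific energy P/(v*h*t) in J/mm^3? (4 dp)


Build rate = 330 * 0.143 * 0.039 = 1.84041 mm^3/s
SE = 163 / 1.84041 = 88.5672 J/mm^3


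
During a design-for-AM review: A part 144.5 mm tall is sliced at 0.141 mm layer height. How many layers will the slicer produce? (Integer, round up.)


Layers = ceil(144.5/0.141) = 1025


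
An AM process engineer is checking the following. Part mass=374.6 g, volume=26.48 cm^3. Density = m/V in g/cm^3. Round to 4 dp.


rho = 374.6 / 26.48 = 14.1465 g/cm^3


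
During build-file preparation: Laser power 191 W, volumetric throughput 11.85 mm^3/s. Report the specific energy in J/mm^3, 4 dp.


SE = 191 / 11.85 = 16.1181 J/mm^3


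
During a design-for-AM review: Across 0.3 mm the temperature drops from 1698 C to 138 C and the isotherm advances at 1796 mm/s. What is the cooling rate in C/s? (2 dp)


G = (1698-138)/0.3 = 5200.0 C/mm
CR = 5200.0 * 1796 = 9339200.0 C/s


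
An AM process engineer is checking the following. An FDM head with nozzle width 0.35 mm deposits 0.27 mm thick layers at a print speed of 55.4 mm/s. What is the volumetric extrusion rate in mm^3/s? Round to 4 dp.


Rate = 0.35 * 0.27 * 55.4 = 5.2353 mm^3/s


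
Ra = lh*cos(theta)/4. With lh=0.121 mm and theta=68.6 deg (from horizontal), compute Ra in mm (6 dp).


Ra = 0.121 * cos(68.6) / 4 = 0.011038 mm


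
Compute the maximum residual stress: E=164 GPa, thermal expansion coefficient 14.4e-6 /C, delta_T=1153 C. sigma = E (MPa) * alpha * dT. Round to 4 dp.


sigma = 164*1000 * 14.4e-6 * 1153 = 2722.9248 MPa


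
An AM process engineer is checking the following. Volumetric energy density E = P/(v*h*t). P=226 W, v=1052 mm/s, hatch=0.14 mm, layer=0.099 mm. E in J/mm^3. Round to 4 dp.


E = 226 / (1052*0.14*0.099) = 15.4999 J/mm^3


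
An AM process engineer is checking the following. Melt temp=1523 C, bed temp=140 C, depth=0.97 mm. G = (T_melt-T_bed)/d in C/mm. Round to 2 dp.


G = (1523-140)/0.97 = 1425.77 C/mm


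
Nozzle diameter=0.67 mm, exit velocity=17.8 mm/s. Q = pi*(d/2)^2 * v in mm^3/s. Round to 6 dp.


A = pi*(0.67/2)^2 = 0.35256524 mm^2
Q = 0.35256524 * 17.8 = 6.275661 mm^3/s


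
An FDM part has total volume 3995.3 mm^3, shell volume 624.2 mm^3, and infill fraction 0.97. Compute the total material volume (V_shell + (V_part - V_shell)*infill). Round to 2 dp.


V_infill = (3995.3 - 624.2) * 0.97 = 3269.97
V_total = 624.2 + 3269.97 = 3894.17 mm^3


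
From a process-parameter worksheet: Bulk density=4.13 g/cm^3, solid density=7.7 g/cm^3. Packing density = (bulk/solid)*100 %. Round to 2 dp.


Packing = (4.13/7.7)*100 = 53.64 %


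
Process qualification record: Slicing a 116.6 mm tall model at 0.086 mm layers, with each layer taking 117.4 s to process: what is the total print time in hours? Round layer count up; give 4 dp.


Layers = ceil(116.6/0.086) = 1356
t = 1356 * 117.4 / 3600 = 44.2207 hrs


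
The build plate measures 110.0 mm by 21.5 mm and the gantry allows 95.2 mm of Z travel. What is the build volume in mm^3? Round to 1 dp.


V = 110.0 * 21.5 * 95.2 = 225148.0 mm^3


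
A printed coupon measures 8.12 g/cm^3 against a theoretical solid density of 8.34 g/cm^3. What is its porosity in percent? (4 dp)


Porosity = (1-8.12/8.34)*100 = 2.6379 %


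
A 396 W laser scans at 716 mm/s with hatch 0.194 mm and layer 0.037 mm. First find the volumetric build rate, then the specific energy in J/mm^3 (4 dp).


Build rate = 716 * 0.194 * 0.037 = 5.139448 mm^3/s
SE = 396 / 5.139448 = 77.0511 J/mm^3


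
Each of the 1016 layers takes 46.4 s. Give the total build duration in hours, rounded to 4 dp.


t = 1016 * 46.4 / 3600 = 13.0951 hrs


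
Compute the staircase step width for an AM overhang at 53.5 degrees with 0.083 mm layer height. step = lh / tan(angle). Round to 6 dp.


step = 0.083 / tan(53.5) = 0.061417 mm


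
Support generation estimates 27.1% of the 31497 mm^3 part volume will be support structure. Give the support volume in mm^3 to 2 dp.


V_support = 31497 * 0.271 = 8535.69 mm^3


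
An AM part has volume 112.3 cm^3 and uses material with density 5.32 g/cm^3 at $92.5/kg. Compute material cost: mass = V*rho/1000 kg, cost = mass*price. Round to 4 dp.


Mass = 112.3*5.32/1000 = 0.597436 kg
Cost = 0.597436 * 92.5 = 55.2628 $


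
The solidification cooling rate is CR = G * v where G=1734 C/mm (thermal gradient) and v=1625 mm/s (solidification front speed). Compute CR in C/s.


CR = 1734 * 1625 = 2817750 C/s


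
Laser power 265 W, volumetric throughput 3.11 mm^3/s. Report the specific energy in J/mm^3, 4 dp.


SE = 265 / 3.11 = 85.209 J/mm^3


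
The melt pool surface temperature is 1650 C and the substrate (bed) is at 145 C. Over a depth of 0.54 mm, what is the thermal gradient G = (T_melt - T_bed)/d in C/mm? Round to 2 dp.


G = (1650-145)/0.54 = 2787.04 C/mm


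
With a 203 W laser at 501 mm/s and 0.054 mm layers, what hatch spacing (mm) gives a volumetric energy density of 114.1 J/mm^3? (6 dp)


h = 203 / (114.1*501*0.054) = 0.065763 mm


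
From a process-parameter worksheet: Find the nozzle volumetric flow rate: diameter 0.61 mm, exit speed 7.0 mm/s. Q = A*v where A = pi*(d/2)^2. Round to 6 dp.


A = pi*(0.61/2)^2 = 0.29224666 mm^2
Q = 0.29224666 * 7.0 = 2.045727 mm^3/s


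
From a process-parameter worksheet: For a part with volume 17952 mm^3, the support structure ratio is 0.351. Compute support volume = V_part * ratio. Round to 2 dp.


V_support = 17952 * 0.351 = 6301.15 mm^3


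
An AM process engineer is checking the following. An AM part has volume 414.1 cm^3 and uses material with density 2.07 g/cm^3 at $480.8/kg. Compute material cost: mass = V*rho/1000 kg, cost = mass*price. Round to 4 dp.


Mass = 414.1*2.07/1000 = 0.857187 kg
Cost = 0.857187 * 480.8 = 412.1355 $


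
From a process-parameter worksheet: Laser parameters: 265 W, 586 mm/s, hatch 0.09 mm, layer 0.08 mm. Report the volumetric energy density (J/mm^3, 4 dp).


E = 265 / (586*0.09*0.08) = 62.8081 J/mm^3


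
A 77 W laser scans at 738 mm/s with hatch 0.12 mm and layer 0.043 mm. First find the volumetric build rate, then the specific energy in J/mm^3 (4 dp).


Build rate = 738 * 0.12 * 0.043 = 3.80808 mm^3/s
SE = 77 / 3.80808 = 20.2202 J/mm^3


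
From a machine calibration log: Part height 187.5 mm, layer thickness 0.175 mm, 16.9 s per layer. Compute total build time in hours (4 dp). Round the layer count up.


Layers = ceil(187.5/0.175) = 1072
t = 1072 * 16.9 / 3600 = 5.0324 hrs


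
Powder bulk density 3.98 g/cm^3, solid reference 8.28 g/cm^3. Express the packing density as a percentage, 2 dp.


Packing = (3.98/8.28)*100 = 48.07 %


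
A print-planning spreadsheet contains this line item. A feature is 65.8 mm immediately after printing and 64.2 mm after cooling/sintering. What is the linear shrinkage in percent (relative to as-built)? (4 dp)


Shrinkage = ((65.8-64.2)/65.8)*100 = 2.4316 %


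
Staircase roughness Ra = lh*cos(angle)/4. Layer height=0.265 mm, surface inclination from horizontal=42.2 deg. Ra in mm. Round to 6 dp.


Ra = 0.265 * cos(42.2) / 4 = 0.049078 mm


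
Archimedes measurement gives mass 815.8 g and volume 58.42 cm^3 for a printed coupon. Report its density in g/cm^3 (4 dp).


rho = 815.8 / 58.42 = 13.9644 g/cm^3


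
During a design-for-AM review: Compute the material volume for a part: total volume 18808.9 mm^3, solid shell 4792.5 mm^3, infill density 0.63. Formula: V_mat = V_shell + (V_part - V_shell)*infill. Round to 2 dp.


V_infill = (18808.9 - 4792.5) * 0.63 = 8830.33
V_total = 4792.5 + 8830.33 = 13622.83 mm^3


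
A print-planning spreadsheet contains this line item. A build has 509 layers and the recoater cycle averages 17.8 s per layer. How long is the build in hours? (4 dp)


t = 509 * 17.8 / 3600 = 2.5167 hrs


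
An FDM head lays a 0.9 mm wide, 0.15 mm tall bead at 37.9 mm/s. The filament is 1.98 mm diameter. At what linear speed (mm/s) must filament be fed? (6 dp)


Q = 0.9 * 0.15 * 37.9 = 5.1165 mm^3/s
A_fil = pi*(1.98/2)^2 = 3.07907496 mm^2
v_feed = 5.1165 / 3.07907496 = 1.6617 mm/s


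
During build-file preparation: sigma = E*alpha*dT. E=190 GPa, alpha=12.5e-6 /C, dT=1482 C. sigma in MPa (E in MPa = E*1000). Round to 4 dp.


sigma = 190*1000 * 12.5e-6 * 1482 = 3519.75 MPa


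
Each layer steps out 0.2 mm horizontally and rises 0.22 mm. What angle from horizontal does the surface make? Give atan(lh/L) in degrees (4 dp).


angle = atan(0.22/0.2) = 47.7263 degrees


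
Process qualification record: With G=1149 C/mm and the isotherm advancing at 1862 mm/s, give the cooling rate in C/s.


CR = 1149 * 1862 = 2139438 C/s


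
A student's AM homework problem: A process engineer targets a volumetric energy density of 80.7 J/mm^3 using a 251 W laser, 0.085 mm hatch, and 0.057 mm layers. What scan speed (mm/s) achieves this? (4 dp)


v = 251 / (80.7*0.085*0.057) = 641.9577 mm/s


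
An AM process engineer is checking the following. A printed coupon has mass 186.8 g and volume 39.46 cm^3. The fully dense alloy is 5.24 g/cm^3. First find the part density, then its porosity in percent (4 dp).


rho_part = 186.8 / 39.46 = 4.73390775 g/cm^3
Porosity = (1 - 4.73390775/5.24)*100 = 9.6582 %


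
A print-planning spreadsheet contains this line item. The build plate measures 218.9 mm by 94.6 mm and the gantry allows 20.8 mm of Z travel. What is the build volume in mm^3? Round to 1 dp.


V = 218.9 * 94.6 * 20.8 = 430725.2 mm^3


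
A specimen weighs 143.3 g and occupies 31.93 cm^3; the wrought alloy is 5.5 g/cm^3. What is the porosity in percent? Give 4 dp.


rho_part = 143.3 / 31.93 = 4.48794237 g/cm^3
Porosity = (1 - 4.48794237/5.5)*100 = 18.401 %


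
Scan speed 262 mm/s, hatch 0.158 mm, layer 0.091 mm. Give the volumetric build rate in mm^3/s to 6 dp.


Rate = 262 * 0.158 * 0.091 = 3.767036 mm^3/s


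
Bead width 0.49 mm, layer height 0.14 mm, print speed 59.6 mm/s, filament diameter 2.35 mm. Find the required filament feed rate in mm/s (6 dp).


Q = 0.49 * 0.14 * 59.6 = 4.08856 mm^3/s
A_fil = pi*(2.35/2)^2 = 4.33736136 mm^2
v_feed = 4.08856 / 4.33736136 = 0.942638 mm/s


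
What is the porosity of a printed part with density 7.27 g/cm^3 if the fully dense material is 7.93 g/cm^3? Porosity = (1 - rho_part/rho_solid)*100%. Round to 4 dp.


Porosity = (1-7.27/7.93)*100 = 8.3228 %


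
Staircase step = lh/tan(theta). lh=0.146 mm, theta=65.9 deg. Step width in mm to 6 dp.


step = 0.146 / tan(65.9) = 0.065309 mm


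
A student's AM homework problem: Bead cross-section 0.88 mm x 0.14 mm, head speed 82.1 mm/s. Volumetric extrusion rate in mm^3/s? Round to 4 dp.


Rate = 0.88 * 0.14 * 82.1 = 10.1147 mm^3/s


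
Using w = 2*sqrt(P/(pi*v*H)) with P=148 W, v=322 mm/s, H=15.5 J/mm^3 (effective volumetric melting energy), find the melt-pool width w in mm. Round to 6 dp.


w = 2*sqrt(148/(pi*322*15.5)) = 0.194309 mm


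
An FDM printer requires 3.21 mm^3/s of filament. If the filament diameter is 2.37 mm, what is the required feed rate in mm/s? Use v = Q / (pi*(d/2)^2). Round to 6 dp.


A = pi*(2.37/2)^2 = 4.411503
v = 3.21 / 4.411503 = 0.727643 mm/s


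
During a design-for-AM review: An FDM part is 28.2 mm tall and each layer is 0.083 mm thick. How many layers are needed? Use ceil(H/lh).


Layers = ceil(28.2/0.083) = 340


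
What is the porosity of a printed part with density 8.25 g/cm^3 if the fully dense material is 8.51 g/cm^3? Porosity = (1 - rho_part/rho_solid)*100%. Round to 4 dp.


Porosity = (1-8.25/8.51)*100 = 3.0552 %


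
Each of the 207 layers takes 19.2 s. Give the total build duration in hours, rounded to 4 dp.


t = 207 * 19.2 / 3600 = 1.104 hrs


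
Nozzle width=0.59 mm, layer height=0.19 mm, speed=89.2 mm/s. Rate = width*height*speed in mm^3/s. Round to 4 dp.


Rate = 0.59 * 0.19 * 89.2 = 9.9993 mm^3/s


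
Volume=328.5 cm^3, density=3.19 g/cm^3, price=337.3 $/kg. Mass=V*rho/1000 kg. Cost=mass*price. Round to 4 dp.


Mass = 328.5*3.19/1000 = 1.047915 kg
Cost = 1.047915 * 337.3 = 353.4617 $


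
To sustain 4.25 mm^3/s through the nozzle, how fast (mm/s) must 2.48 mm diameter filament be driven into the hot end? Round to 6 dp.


A = pi*(2.48/2)^2 = 4.830513
v = 4.25 / 4.830513 = 0.879824 mm/s


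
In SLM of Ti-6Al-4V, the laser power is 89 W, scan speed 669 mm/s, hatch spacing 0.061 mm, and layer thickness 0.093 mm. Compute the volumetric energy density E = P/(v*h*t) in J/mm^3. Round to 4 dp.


E = 89 / (669*0.061*0.093) = 23.4504 J/mm^3


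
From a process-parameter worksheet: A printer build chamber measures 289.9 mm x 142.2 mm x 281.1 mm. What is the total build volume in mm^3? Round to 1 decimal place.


V = 289.9 * 142.2 * 281.1 = 11588004.6 mm^3


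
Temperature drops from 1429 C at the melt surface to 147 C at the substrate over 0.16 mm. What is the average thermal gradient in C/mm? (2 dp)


G = (1429-147)/0.16 = 8012.5 C/mm


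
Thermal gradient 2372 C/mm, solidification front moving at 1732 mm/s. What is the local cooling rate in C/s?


CR = 2372 * 1732 = 4108304 C/s


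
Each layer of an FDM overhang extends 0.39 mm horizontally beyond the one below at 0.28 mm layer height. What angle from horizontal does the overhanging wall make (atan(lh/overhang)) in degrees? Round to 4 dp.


angle = atan(0.28/0.39) = 35.6764 degrees


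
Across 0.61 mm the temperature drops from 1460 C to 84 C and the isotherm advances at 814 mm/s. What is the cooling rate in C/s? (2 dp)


G = (1460-84)/0.61 = 2255.73770492 C/mm
CR = 2255.73770492 * 814 = 1836170.49 C/s


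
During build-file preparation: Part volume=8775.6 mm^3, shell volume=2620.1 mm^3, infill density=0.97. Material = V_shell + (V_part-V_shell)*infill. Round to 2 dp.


V_infill = (8775.6 - 2620.1) * 0.97 = 5970.84
V_total = 2620.1 + 5970.84 = 8590.94 mm^3


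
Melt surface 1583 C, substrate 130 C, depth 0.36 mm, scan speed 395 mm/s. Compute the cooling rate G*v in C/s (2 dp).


G = (1583-130)/0.36 = 4036.11111111 C/mm
CR = 4036.11111111 * 395 = 1594263.89 C/s


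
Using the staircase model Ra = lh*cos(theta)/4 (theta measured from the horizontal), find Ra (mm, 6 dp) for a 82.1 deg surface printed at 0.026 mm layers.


Ra = 0.026 * cos(82.1) / 4 = 0.000893 mm


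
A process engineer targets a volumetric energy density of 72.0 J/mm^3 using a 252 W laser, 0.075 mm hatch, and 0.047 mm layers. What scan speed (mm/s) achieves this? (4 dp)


v = 252 / (72.0*0.075*0.047) = 992.9078 mm/s


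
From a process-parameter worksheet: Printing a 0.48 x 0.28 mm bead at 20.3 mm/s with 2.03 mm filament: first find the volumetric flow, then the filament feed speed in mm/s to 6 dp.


Q = 0.48 * 0.28 * 20.3 = 2.72832 mm^3/s
A_fil = pi*(2.03/2)^2 = 3.23654729 mm^2
v_feed = 2.72832 / 3.23654729 = 0.842972 mm/s


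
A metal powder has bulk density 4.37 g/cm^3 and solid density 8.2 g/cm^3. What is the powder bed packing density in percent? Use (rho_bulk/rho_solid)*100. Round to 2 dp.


Packing = (4.37/8.2)*100 = 53.29 %


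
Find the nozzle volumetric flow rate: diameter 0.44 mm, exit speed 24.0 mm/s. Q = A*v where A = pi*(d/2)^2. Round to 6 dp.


A = pi*(0.44/2)^2 = 0.15205308 mm^2
Q = 0.15205308 * 24.0 = 3.649274 mm^3/s


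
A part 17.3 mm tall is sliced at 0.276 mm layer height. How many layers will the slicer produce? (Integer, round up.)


Layers = ceil(17.3/0.276) = 63


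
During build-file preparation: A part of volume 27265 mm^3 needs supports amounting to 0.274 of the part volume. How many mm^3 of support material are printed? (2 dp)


V_support = 27265 * 0.274 = 7470.61 mm^3


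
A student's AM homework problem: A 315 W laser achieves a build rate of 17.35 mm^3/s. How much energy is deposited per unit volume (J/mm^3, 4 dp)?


SE = 315 / 17.35 = 18.1556 J/mm^3


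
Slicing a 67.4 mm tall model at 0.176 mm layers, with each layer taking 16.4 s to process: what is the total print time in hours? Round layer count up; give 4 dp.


Layers = ceil(67.4/0.176) = 383
t = 383 * 16.4 / 3600 = 1.7448 hrs


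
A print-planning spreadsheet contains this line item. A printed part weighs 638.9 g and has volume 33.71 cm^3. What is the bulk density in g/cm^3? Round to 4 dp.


rho = 638.9 / 33.71 = 18.9528 g/cm^3


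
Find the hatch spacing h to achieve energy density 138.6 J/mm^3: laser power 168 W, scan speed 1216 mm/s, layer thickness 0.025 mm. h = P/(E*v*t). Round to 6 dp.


h = 168 / (138.6*1216*0.025) = 0.039872 mm


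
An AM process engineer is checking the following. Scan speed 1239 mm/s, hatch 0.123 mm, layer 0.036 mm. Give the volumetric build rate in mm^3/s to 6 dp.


Rate = 1239 * 0.123 * 0.036 = 5.486292 mm^3/s


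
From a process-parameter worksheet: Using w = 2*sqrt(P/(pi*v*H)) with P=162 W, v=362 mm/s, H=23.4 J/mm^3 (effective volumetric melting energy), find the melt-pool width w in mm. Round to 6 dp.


w = 2*sqrt(162/(pi*362*23.4)) = 0.156045 mm


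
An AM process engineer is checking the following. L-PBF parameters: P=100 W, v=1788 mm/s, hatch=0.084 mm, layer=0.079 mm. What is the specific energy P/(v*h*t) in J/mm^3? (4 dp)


Build rate = 1788 * 0.084 * 0.079 = 11.865168 mm^3/s
SE = 100 / 11.865168 = 8.428 J/mm^3


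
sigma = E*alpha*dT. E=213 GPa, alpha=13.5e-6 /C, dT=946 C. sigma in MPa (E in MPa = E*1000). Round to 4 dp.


sigma = 213*1000 * 13.5e-6 * 946 = 2720.223 MPa


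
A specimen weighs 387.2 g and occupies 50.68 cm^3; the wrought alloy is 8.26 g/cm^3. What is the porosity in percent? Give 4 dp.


rho_part = 387.2 / 50.68 = 7.64009471 g/cm^3
Porosity = (1 - 7.64009471/8.26)*100 = 7.5049 %


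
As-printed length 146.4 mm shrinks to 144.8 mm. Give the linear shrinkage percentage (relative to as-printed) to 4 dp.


Shrinkage = ((146.4-144.8)/146.4)*100 = 1.0929 %


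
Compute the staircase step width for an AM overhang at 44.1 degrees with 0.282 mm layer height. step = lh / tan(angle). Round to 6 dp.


step = 0.282 / tan(44.1) = 0.291001 mm


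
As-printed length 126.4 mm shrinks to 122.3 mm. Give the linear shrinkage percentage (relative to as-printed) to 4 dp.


Shrinkage = ((126.4-122.3)/126.4)*100 = 3.2437 %


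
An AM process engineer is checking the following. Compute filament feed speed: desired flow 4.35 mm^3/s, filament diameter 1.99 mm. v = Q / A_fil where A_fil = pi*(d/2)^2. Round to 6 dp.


A = pi*(1.99/2)^2 = 3.110255
v = 4.35 / 3.110255 = 1.398599 mm/s


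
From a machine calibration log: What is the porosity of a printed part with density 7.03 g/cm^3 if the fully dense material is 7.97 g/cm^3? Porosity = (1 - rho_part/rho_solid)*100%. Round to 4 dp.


Porosity = (1-7.03/7.97)*100 = 11.7942 %


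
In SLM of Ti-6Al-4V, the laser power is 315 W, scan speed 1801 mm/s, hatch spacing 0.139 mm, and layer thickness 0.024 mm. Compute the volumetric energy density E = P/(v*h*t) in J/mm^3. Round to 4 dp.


E = 315 / (1801*0.139*0.024) = 52.4289 J/mm^3


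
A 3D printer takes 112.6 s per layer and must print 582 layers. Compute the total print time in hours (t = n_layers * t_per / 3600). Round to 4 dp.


t = 582 * 112.6 / 3600 = 18.2037 hrs


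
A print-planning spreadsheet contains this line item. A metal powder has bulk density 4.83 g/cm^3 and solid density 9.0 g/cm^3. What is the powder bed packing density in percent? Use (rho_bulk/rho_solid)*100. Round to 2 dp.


Packing = (4.83/9.0)*100 = 53.67 %


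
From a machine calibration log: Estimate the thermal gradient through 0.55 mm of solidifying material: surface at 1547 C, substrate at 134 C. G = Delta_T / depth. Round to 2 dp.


G = (1547-134)/0.55 = 2569.09 C/mm


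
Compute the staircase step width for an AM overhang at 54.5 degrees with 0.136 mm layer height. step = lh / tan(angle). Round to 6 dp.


step = 0.136 / tan(54.5) = 0.097008 mm


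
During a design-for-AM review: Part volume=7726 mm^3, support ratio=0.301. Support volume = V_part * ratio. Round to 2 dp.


V_support = 7726 * 0.301 = 2325.53 mm^3


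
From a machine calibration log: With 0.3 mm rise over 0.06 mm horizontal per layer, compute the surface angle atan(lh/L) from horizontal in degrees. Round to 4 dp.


angle = atan(0.3/0.06) = 78.6901 degrees


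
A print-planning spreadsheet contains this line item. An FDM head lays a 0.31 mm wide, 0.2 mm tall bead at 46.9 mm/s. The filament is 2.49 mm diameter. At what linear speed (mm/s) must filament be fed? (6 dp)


Q = 0.31 * 0.2 * 46.9 = 2.9078 mm^3/s
A_fil = pi*(2.49/2)^2 = 4.86954715 mm^2
v_feed = 2.9078 / 4.86954715 = 0.59714 mm/s


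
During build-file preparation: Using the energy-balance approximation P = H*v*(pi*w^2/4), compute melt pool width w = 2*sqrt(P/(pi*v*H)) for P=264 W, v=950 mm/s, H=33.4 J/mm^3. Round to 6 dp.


w = 2*sqrt(264/(pi*950*33.4)) = 0.102925 mm


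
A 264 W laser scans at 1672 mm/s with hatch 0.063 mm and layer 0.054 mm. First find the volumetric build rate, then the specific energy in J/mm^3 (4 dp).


Build rate = 1672 * 0.063 * 0.054 = 5.688144 mm^3/s
SE = 264 / 5.688144 = 46.4123 J/mm^3


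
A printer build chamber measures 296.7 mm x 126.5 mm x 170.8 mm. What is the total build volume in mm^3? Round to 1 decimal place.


V = 296.7 * 126.5 * 170.8 = 6410559.5 mm^3


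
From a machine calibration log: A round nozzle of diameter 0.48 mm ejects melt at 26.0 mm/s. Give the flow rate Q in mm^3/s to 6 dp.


A = pi*(0.48/2)^2 = 0.18095574 mm^2
Q = 0.18095574 * 26.0 = 4.704849 mm^3/s


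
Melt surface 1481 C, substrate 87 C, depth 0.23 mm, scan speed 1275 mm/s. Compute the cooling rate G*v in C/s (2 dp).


G = (1481-87)/0.23 = 6060.86956522 C/mm
CR = 6060.86956522 * 1275 = 7727608.7 C/s


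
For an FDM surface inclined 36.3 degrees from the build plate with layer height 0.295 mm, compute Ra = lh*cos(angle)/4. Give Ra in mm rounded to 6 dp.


Ra = 0.295 * cos(36.3) / 4 = 0.059437 mm


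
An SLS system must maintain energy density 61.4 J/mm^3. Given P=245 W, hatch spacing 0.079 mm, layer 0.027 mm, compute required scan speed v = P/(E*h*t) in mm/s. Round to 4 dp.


v = 245 / (61.4*0.079*0.027) = 1870.7117 mm/s


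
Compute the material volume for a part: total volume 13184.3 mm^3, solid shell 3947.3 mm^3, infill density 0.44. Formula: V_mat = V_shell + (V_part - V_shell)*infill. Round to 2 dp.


V_infill = (13184.3 - 3947.3) * 0.44 = 4064.28
V_total = 3947.3 + 4064.28 = 8011.58 mm^3


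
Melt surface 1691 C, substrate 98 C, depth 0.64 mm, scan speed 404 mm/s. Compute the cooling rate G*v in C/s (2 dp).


G = (1691-98)/0.64 = 2489.0625 C/mm
CR = 2489.0625 * 404 = 1005581.25 C/s


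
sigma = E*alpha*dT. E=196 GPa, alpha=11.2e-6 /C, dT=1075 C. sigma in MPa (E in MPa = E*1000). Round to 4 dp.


sigma = 196*1000 * 11.2e-6 * 1075 = 2359.84 MPa


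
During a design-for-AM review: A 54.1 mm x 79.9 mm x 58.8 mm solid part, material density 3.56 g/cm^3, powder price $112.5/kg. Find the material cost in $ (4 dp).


V = 54.1 * 79.9 * 58.8 = 254168.292 mm^3 = 254.168292 cm^3
Mass = 254.168292 * 3.56 / 1000 = 0.90483912 kg
Cost = 0.90483912 * 112.5 = 101.7944 $


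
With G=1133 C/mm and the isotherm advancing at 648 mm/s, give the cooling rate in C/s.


CR = 1133 * 648 = 734184 C/s


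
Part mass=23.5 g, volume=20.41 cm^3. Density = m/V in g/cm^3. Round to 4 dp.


rho = 23.5 / 20.41 = 1.1514 g/cm^3


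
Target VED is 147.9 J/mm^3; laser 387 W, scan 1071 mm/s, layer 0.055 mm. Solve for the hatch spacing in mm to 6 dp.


h = 387 / (147.9*1071*0.055) = 0.044421 mm


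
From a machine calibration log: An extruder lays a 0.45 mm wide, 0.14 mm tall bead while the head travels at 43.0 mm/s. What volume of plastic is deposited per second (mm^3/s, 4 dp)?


Rate = 0.45 * 0.14 * 43.0 = 2.709 mm^3/s


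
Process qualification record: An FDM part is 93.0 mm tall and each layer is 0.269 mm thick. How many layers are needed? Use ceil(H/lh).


Layers = ceil(93.0/0.269) = 346


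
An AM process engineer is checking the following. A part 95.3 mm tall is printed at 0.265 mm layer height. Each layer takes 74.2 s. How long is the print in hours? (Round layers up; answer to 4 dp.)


Layers = ceil(95.3/0.265) = 360
t = 360 * 74.2 / 3600 = 7.42 hrs


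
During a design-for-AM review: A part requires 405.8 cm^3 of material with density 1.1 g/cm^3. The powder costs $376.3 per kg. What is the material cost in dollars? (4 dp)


Mass = 405.8*1.1/1000 = 0.44638 kg
Cost = 0.44638 * 376.3 = 167.9728 $


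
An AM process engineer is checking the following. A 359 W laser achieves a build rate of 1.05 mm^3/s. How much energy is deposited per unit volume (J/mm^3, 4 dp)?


SE = 359 / 1.05 = 341.9048 J/mm^3


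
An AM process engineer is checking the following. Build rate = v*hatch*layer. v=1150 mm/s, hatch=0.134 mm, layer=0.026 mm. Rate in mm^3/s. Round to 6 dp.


Rate = 1150 * 0.134 * 0.026 = 4.0066 mm^3/s


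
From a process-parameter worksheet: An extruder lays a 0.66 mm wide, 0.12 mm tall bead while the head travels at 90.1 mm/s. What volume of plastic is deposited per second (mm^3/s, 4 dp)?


Rate = 0.66 * 0.12 * 90.1 = 7.1359 mm^3/s


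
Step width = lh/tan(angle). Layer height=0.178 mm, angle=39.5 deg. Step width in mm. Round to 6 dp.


step = 0.178 / tan(39.5) = 0.215931 mm


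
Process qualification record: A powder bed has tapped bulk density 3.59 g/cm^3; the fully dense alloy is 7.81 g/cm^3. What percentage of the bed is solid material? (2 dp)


Packing = (3.59/7.81)*100 = 45.97 %


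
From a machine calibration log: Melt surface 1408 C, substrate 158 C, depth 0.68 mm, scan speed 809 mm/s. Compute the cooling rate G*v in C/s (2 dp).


G = (1408-158)/0.68 = 1838.23529412 C/mm
CR = 1838.23529412 * 809 = 1487132.35 C/s


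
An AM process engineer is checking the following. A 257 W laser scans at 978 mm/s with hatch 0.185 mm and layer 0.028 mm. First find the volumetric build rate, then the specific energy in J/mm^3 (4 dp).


Build rate = 978 * 0.185 * 0.028 = 5.06604 mm^3/s
SE = 257 / 5.06604 = 50.73 J/mm^3


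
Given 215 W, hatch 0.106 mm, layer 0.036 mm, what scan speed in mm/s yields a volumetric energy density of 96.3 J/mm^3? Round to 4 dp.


v = 215 / (96.3*0.106*0.036) = 585.0646 mm/s


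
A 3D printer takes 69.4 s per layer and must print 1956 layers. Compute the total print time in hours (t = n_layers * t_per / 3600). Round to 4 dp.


t = 1956 * 69.4 / 3600 = 37.7073 hrs


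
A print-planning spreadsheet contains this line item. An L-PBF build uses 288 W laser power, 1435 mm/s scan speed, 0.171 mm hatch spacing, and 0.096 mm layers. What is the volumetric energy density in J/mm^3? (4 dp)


E = 288 / (1435*0.171*0.096) = 12.2257 J/mm^3


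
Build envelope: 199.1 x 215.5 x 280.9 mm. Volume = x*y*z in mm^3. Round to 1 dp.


V = 199.1 * 215.5 * 280.9 = 12052309.4 mm^3


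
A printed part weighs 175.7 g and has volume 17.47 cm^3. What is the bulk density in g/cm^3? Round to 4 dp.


rho = 175.7 / 17.47 = 10.0572 g/cm^3


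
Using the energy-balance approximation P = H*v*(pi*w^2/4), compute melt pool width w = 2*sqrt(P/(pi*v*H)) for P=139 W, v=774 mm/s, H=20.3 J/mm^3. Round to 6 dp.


w = 2*sqrt(139/(pi*774*20.3)) = 0.106131 mm


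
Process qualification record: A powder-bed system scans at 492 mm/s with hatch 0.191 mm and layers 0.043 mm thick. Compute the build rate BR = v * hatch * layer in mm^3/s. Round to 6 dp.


Rate = 492 * 0.191 * 0.043 = 4.040796 mm^3/s


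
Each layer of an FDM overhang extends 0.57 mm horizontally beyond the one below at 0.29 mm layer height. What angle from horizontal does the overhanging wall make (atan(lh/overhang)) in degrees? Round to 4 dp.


angle = atan(0.29/0.57) = 26.9657 degrees


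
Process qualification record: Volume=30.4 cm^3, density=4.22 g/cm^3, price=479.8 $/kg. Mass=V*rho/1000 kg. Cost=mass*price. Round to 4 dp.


Mass = 30.4*4.22/1000 = 0.128288 kg
Cost = 0.128288 * 479.8 = 61.5526 $


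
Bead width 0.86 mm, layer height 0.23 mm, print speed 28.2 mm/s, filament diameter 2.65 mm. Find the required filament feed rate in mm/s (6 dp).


Q = 0.86 * 0.23 * 28.2 = 5.57796 mm^3/s
A_fil = pi*(2.65/2)^2 = 5.5154586 mm^2
v_feed = 5.57796 / 5.5154586 = 1.011332 mm/s


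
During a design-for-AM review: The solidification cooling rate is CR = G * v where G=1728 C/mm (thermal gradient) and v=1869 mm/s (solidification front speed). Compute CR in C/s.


CR = 1728 * 1869 = 3229632 C/s


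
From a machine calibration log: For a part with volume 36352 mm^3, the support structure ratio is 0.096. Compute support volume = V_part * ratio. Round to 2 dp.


V_support = 36352 * 0.096 = 3489.79 mm^3


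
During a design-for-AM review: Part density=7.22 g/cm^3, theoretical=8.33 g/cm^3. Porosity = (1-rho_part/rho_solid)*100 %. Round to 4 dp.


Porosity = (1-7.22/8.33)*100 = 13.3253 %


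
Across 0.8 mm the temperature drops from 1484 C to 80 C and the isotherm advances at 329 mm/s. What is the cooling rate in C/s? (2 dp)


G = (1484-80)/0.8 = 1755.0 C/mm
CR = 1755.0 * 329 = 577395.0 C/s


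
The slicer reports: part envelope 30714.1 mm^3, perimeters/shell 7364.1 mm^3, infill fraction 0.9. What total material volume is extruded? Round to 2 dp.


V_infill = (30714.1 - 7364.1) * 0.9 = 21015.0
V_total = 7364.1 + 21015.0 = 28379.1 mm^3


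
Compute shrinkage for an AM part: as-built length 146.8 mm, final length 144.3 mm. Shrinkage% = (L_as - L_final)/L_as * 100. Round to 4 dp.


Shrinkage = ((146.8-144.3)/146.8)*100 = 1.703 %


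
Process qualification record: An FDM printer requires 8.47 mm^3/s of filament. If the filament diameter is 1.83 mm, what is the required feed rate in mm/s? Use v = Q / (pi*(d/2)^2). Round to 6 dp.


A = pi*(1.83/2)^2 = 2.63022
v = 8.47 / 2.63022 = 3.220263 mm/s


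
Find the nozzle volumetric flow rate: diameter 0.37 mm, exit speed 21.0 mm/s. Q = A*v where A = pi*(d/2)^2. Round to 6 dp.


A = pi*(0.37/2)^2 = 0.10752101 mm^2
Q = 0.10752101 * 21.0 = 2.257941 mm^3/s


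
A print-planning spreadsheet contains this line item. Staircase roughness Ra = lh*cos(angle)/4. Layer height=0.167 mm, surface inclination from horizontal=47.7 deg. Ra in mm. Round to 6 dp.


Ra = 0.167 * cos(47.7) / 4 = 0.028098 mm


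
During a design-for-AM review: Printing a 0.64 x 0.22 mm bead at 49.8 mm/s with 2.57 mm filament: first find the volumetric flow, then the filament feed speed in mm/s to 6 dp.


Q = 0.64 * 0.22 * 49.8 = 7.01184 mm^3/s
A_fil = pi*(2.57/2)^2 = 5.18747633 mm^2
v_feed = 7.01184 / 5.18747633 = 1.351686 mm/s


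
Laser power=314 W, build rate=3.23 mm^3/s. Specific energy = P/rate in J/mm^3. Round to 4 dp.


SE = 314 / 3.23 = 97.2136 J/mm^3


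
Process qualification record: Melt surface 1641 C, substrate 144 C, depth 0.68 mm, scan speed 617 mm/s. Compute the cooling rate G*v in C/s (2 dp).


G = (1641-144)/0.68 = 2201.47058824 C/mm
CR = 2201.47058824 * 617 = 1358307.35 C/s
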